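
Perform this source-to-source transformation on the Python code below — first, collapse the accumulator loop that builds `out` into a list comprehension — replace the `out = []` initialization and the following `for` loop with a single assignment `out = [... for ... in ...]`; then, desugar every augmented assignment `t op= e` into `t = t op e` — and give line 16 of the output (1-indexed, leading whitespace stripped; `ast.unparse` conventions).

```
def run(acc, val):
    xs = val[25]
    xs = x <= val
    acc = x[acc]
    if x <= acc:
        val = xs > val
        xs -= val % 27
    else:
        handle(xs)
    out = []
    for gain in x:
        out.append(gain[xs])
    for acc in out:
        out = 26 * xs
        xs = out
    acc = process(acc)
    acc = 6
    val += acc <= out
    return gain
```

Transformed code:
def run(acc, val):
    xs = val[25]
    xs = x <= val
    acc = x[acc]
    if x <= acc:
        val = xs > val
        xs = xs - val % 27
    else:
        handle(xs)
    out = [gain[xs] for gain in x]
    for acc in out:
        out = 26 * xs
        xs = out
    acc = process(acc)
    acc = 6
    val = val + (acc <= out)
    return gain

val = val + (acc <= out)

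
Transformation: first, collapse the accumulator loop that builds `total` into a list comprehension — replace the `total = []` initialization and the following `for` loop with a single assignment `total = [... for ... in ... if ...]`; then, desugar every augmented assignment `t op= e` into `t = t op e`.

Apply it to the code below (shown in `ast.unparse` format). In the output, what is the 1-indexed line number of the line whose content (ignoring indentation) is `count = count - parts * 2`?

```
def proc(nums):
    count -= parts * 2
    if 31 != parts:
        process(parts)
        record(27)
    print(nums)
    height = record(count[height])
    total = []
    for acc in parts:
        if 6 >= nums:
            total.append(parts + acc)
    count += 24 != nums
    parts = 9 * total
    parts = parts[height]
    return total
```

2

Transformed code:
def proc(nums):
    count = count - parts * 2
    if 31 != parts:
        process(parts)
        record(27)
    print(nums)
    height = record(count[height])
    total = [parts + acc for acc in parts if 6 >= nums]
    count = count + (24 != nums)
    parts = 9 * total
    parts = parts[height]
    return total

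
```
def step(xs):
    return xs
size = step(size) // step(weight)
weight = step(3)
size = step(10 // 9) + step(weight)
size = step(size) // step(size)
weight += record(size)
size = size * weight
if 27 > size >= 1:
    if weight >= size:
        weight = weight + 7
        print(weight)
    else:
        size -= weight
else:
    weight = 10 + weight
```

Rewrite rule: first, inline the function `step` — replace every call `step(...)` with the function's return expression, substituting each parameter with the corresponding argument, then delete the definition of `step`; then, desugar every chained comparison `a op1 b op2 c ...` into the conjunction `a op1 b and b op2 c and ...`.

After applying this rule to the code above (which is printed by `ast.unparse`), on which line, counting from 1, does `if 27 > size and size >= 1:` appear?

Transformed code:
size = size // weight
weight = 3
size = 10 // 9 + weight
size = size // size
weight += record(size)
size = size * weight
if 27 > size and size >= 1:
    if weight >= size:
        weight = weight + 7
        print(weight)
    else:
        size -= weight
else:
    weight = 10 + weight

7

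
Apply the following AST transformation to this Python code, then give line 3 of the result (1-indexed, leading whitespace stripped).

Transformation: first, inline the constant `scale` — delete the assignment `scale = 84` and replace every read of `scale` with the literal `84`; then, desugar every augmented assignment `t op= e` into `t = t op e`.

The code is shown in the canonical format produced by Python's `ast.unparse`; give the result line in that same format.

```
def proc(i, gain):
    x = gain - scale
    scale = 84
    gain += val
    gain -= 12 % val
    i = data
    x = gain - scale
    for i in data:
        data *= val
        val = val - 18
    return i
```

Transformed code:
def proc(i, gain):
    x = gain - 84
    gain = gain + val
    gain = gain - 12 % val
    i = data
    x = gain - 84
    for i in data:
        data = data * val
        val = val - 18
    return i

gain = gain + val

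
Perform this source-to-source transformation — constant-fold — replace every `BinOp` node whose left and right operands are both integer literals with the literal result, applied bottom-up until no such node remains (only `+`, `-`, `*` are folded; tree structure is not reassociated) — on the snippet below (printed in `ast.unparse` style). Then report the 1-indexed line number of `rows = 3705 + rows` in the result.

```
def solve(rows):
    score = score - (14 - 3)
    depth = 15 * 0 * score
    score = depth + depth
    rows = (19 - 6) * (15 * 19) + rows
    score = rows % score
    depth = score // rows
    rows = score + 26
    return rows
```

5

Transformed code:
def solve(rows):
    score = score - 11
    depth = 0 * score
    score = depth + depth
    rows = 3705 + rows
    score = rows % score
    depth = score // rows
    rows = score + 26
    return rows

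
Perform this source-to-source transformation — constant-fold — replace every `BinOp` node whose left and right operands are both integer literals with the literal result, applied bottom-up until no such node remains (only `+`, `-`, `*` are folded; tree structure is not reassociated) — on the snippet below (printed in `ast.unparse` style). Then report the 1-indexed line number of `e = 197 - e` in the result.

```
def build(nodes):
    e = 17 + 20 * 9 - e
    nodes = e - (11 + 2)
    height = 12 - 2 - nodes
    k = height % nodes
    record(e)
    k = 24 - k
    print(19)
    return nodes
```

Transformed code:
def build(nodes):
    e = 197 - e
    nodes = e - 13
    height = 10 - nodes
    k = height % nodes
    record(e)
    k = 24 - k
    print(19)
    return nodes

2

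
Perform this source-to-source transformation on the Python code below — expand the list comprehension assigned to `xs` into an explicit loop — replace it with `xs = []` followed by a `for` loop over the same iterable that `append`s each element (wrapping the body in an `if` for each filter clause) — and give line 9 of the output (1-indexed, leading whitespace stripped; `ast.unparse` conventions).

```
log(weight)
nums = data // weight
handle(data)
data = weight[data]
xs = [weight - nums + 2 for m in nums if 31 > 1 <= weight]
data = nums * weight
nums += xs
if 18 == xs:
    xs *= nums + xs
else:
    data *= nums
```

Transformed code:
log(weight)
nums = data // weight
handle(data)
data = weight[data]
xs = []
for m in nums:
    if 31 > 1 <= weight:
        xs.append(weight - nums + 2)
data = nums * weight
nums += xs
if 18 == xs:
    xs *= nums + xs
else:
    data *= nums

data = nums * weight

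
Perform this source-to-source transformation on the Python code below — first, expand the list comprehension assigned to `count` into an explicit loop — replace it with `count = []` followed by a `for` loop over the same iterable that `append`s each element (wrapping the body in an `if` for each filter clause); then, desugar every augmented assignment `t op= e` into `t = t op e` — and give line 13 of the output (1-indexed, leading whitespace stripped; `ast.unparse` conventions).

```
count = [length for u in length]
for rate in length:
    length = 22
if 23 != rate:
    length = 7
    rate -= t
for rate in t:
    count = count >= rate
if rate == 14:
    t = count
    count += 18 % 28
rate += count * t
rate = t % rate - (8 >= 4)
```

count = count + 18 % 28

Transformed code:
count = []
for u in length:
    count.append(length)
for rate in length:
    length = 22
if 23 != rate:
    length = 7
    rate = rate - t
for rate in t:
    count = count >= rate
if rate == 14:
    t = count
    count = count + 18 % 28
rate = rate + count * t
rate = t % rate - (8 >= 4)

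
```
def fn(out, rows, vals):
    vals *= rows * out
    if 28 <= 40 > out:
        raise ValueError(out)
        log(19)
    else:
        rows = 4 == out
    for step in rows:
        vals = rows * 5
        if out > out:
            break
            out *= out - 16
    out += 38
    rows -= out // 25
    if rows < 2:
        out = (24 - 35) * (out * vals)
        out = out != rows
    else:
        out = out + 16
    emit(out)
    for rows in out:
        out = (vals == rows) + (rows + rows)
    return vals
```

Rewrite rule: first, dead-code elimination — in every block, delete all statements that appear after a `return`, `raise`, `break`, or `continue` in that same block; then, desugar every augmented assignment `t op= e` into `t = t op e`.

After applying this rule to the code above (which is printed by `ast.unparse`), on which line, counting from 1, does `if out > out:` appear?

9

Transformed code:
def fn(out, rows, vals):
    vals = vals * (rows * out)
    if 28 <= 40 > out:
        raise ValueError(out)
    else:
        rows = 4 == out
    for step in rows:
        vals = rows * 5
        if out > out:
            break
    out = out + 38
    rows = rows - out // 25
    if rows < 2:
        out = (24 - 35) * (out * vals)
        out = out != rows
    else:
        out = out + 16
    emit(out)
    for rows in out:
        out = (vals == rows) + (rows + rows)
    return vals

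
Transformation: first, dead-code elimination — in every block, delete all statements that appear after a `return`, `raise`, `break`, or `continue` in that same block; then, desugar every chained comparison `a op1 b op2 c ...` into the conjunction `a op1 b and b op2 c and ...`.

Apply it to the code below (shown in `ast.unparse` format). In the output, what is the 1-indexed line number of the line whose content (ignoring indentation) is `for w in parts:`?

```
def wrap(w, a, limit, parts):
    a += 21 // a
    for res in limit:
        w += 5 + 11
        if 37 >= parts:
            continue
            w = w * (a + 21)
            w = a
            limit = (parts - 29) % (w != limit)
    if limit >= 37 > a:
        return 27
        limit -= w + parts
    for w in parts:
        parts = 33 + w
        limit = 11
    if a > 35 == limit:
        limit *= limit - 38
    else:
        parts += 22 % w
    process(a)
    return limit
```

Transformed code:
def wrap(w, a, limit, parts):
    a += 21 // a
    for res in limit:
        w += 5 + 11
        if 37 >= parts:
            continue
    if limit >= 37 and 37 > a:
        return 27
    for w in parts:
        parts = 33 + w
        limit = 11
    if a > 35 and 35 == limit:
        limit *= limit - 38
    else:
        parts += 22 % w
    process(a)
    return limit

9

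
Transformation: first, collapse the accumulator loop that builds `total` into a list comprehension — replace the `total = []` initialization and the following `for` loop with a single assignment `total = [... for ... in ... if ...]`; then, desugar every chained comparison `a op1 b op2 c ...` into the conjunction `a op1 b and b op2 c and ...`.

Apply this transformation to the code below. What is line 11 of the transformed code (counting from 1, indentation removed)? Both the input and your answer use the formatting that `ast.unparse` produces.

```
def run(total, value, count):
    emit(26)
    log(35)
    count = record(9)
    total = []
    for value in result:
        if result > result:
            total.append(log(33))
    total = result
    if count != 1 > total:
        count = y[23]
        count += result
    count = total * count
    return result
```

return result

Transformed code:
def run(total, value, count):
    emit(26)
    log(35)
    count = record(9)
    total = [log(33) for value in result if result > result]
    total = result
    if count != 1 and 1 > total:
        count = y[23]
        count += result
    count = total * count
    return result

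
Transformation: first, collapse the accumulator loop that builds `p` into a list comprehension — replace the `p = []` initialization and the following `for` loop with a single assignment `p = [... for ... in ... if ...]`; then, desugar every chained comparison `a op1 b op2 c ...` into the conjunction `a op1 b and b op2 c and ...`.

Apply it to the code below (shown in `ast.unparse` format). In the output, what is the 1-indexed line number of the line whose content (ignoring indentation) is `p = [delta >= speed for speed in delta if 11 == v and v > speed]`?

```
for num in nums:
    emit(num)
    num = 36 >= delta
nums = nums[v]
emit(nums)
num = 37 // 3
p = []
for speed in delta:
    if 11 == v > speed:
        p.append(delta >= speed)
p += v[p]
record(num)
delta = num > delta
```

7

Transformed code:
for num in nums:
    emit(num)
    num = 36 >= delta
nums = nums[v]
emit(nums)
num = 37 // 3
p = [delta >= speed for speed in delta if 11 == v and v > speed]
p += v[p]
record(num)
delta = num > delta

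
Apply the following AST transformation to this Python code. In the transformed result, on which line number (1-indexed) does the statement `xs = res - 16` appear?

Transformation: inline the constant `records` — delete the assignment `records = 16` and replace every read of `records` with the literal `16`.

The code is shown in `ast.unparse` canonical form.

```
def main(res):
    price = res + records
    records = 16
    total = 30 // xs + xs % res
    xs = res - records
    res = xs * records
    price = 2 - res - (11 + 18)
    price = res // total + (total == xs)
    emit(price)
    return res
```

Transformed code:
def main(res):
    price = res + 16
    total = 30 // xs + xs % res
    xs = res - 16
    res = xs * 16
    price = 2 - res - (11 + 18)
    price = res // total + (total == xs)
    emit(price)
    return res

4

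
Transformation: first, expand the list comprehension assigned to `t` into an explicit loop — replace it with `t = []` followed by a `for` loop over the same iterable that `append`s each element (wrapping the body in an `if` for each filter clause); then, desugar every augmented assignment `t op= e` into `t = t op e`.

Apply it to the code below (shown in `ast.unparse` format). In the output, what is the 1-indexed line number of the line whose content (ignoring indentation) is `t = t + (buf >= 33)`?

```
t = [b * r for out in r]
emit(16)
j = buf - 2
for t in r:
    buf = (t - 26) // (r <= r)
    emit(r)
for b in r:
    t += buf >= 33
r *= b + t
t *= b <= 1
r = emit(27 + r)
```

Transformed code:
t = []
for out in r:
    t.append(b * r)
emit(16)
j = buf - 2
for t in r:
    buf = (t - 26) // (r <= r)
    emit(r)
for b in r:
    t = t + (buf >= 33)
r = r * (b + t)
t = t * (b <= 1)
r = emit(27 + r)

10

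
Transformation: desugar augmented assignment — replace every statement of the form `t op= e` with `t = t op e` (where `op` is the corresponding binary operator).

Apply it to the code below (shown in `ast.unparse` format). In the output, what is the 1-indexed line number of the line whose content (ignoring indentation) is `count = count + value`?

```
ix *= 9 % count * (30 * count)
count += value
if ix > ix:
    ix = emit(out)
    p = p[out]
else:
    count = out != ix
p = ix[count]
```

Transformed code:
ix = ix * (9 % count * (30 * count))
count = count + value
if ix > ix:
    ix = emit(out)
    p = p[out]
else:
    count = out != ix
p = ix[count]

2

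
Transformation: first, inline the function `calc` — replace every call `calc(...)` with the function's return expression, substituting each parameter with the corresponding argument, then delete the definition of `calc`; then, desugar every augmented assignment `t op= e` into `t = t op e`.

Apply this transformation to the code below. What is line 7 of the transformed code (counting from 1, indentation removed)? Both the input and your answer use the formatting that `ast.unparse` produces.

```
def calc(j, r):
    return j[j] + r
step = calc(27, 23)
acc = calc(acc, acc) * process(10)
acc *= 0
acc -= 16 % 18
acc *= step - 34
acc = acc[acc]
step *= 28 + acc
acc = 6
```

Transformed code:
step = 27[27] + 23
acc = (acc[acc] + acc) * process(10)
acc = acc * 0
acc = acc - 16 % 18
acc = acc * (step - 34)
acc = acc[acc]
step = step * (28 + acc)
acc = 6

step = step * (28 + acc)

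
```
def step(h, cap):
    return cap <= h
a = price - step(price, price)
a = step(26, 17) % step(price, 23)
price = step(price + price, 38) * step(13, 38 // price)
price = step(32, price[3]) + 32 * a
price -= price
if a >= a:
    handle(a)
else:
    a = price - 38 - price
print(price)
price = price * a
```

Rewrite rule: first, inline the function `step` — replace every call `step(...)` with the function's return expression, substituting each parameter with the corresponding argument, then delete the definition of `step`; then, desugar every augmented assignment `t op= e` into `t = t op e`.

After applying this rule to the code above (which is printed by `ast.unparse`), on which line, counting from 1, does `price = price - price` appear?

5

Transformed code:
a = price - (price <= price)
a = (17 <= 26) % (23 <= price)
price = (38 <= price + price) * (38 // price <= 13)
price = (price[3] <= 32) + 32 * a
price = price - price
if a >= a:
    handle(a)
else:
    a = price - 38 - price
print(price)
price = price * a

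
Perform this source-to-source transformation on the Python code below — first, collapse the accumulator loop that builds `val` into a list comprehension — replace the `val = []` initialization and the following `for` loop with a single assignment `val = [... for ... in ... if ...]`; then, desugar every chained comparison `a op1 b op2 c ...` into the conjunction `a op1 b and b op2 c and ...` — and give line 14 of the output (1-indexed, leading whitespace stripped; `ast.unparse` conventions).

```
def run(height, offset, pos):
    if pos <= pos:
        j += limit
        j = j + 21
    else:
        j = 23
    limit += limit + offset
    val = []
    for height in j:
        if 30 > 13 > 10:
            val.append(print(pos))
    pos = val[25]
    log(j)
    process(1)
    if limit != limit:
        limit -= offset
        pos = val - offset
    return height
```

Transformed code:
def run(height, offset, pos):
    if pos <= pos:
        j += limit
        j = j + 21
    else:
        j = 23
    limit += limit + offset
    val = [print(pos) for height in j if 30 > 13 and 13 > 10]
    pos = val[25]
    log(j)
    process(1)
    if limit != limit:
        limit -= offset
        pos = val - offset
    return height

pos = val - offset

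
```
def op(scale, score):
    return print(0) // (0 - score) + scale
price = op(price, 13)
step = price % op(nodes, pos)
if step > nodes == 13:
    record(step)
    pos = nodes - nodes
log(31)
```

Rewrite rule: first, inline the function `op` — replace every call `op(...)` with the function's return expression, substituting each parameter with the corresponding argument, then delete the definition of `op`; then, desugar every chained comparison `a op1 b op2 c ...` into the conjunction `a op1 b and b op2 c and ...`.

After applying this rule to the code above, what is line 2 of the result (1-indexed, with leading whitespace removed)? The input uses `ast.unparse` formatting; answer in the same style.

step = price % (print(0) // (0 - pos) + nodes)

Transformed code:
price = print(0) // (0 - 13) + price
step = price % (print(0) // (0 - pos) + nodes)
if step > nodes and nodes == 13:
    record(step)
    pos = nodes - nodes
log(31)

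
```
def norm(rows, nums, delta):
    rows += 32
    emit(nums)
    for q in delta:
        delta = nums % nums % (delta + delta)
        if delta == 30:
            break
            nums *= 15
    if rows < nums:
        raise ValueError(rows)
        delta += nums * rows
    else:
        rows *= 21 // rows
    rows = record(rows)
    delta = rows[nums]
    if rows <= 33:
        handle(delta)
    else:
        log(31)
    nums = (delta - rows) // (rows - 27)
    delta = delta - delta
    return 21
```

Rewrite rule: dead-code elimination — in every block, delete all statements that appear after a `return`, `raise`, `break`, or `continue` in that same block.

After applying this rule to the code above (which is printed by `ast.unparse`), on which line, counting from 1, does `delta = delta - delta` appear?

Transformed code:
def norm(rows, nums, delta):
    rows += 32
    emit(nums)
    for q in delta:
        delta = nums % nums % (delta + delta)
        if delta == 30:
            break
    if rows < nums:
        raise ValueError(rows)
    else:
        rows *= 21 // rows
    rows = record(rows)
    delta = rows[nums]
    if rows <= 33:
        handle(delta)
    else:
        log(31)
    nums = (delta - rows) // (rows - 27)
    delta = delta - delta
    return 21

19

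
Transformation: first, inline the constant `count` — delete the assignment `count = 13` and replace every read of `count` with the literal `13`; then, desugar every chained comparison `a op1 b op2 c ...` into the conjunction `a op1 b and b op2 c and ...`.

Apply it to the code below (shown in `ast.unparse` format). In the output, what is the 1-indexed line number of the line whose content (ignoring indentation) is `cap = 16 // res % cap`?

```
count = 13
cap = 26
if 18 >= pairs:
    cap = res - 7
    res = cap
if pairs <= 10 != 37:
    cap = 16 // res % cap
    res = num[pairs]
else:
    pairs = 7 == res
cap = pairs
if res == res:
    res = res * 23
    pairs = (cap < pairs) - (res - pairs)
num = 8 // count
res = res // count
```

Transformed code:
cap = 26
if 18 >= pairs:
    cap = res - 7
    res = cap
if pairs <= 10 and 10 != 37:
    cap = 16 // res % cap
    res = num[pairs]
else:
    pairs = 7 == res
cap = pairs
if res == res:
    res = res * 23
    pairs = (cap < pairs) - (res - pairs)
num = 8 // 13
res = res // 13

6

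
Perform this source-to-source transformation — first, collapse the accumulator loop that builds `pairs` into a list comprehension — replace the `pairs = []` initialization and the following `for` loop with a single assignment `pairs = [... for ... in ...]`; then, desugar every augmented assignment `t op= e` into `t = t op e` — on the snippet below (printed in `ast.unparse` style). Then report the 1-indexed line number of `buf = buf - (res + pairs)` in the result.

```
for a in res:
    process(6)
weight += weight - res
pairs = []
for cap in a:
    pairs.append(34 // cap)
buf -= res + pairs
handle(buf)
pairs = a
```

Transformed code:
for a in res:
    process(6)
weight = weight + (weight - res)
pairs = [34 // cap for cap in a]
buf = buf - (res + pairs)
handle(buf)
pairs = a

5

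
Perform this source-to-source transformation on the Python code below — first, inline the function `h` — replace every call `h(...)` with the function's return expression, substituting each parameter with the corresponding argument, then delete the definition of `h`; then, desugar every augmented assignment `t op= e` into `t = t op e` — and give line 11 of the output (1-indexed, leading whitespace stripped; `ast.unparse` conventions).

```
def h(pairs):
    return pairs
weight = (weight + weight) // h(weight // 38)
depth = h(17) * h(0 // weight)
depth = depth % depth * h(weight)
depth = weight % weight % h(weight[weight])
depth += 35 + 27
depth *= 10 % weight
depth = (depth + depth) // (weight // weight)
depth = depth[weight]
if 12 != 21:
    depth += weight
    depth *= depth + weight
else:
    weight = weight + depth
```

Transformed code:
weight = (weight + weight) // (weight // 38)
depth = 17 * (0 // weight)
depth = depth % depth * weight
depth = weight % weight % weight[weight]
depth = depth + (35 + 27)
depth = depth * (10 % weight)
depth = (depth + depth) // (weight // weight)
depth = depth[weight]
if 12 != 21:
    depth = depth + weight
    depth = depth * (depth + weight)
else:
    weight = weight + depth

depth = depth * (depth + weight)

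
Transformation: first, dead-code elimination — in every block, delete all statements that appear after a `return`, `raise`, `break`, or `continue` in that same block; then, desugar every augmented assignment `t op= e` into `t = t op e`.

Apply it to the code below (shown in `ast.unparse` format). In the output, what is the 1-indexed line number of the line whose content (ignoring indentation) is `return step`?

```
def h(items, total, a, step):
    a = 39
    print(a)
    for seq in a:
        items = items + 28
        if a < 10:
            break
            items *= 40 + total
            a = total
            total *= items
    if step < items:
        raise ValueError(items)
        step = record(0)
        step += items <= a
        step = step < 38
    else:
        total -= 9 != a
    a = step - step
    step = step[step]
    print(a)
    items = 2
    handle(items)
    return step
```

Transformed code:
def h(items, total, a, step):
    a = 39
    print(a)
    for seq in a:
        items = items + 28
        if a < 10:
            break
    if step < items:
        raise ValueError(items)
    else:
        total = total - (9 != a)
    a = step - step
    step = step[step]
    print(a)
    items = 2
    handle(items)
    return step

17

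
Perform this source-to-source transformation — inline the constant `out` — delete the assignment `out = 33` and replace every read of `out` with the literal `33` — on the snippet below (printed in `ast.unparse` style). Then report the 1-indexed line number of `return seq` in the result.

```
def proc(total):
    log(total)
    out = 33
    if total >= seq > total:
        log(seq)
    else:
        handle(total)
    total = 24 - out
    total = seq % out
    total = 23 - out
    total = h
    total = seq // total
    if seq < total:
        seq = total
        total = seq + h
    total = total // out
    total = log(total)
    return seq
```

Transformed code:
def proc(total):
    log(total)
    if total >= seq > total:
        log(seq)
    else:
        handle(total)
    total = 24 - 33
    total = seq % 33
    total = 23 - 33
    total = h
    total = seq // total
    if seq < total:
        seq = total
        total = seq + h
    total = total // 33
    total = log(total)
    return seq

17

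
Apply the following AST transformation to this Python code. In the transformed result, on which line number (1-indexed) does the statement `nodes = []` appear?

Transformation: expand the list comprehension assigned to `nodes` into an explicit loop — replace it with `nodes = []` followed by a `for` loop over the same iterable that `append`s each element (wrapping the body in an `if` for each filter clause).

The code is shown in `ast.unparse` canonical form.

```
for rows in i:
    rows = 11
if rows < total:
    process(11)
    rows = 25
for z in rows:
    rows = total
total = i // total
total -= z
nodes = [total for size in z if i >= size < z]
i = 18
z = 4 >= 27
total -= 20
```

Transformed code:
for rows in i:
    rows = 11
if rows < total:
    process(11)
    rows = 25
for z in rows:
    rows = total
total = i // total
total -= z
nodes = []
for size in z:
    if i >= size < z:
        nodes.append(total)
i = 18
z = 4 >= 27
total -= 20

10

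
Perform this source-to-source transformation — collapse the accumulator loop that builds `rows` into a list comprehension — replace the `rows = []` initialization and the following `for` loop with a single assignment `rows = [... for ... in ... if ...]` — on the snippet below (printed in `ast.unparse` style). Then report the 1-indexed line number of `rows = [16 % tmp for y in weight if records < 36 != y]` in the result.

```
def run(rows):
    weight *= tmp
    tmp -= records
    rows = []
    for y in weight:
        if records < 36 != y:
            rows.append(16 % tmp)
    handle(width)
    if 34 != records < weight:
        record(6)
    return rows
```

Transformed code:
def run(rows):
    weight *= tmp
    tmp -= records
    rows = [16 % tmp for y in weight if records < 36 != y]
    handle(width)
    if 34 != records < weight:
        record(6)
    return rows

4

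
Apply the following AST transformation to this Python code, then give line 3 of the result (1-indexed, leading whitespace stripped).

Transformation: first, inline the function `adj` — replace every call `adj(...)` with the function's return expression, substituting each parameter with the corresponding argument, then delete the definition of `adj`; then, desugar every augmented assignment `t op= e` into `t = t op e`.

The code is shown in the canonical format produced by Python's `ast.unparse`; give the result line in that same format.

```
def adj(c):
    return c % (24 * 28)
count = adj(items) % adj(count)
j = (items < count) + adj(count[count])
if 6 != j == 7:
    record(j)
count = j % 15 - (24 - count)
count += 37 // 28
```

Transformed code:
count = items % (24 * 28) % (count % (24 * 28))
j = (items < count) + count[count] % (24 * 28)
if 6 != j == 7:
    record(j)
count = j % 15 - (24 - count)
count = count + 37 // 28

if 6 != j == 7:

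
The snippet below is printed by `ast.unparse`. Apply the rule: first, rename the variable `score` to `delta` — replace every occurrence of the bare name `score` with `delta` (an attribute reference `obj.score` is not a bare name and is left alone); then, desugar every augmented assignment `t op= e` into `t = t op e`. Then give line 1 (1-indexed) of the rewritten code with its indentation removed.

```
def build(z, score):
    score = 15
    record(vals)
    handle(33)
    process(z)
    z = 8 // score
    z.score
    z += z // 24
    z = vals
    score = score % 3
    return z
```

Transformed code:
def build(z, delta):
    delta = 15
    record(vals)
    handle(33)
    process(z)
    z = 8 // delta
    z.score
    z = z + z // 24
    z = vals
    delta = delta % 3
    return z

def build(z, delta):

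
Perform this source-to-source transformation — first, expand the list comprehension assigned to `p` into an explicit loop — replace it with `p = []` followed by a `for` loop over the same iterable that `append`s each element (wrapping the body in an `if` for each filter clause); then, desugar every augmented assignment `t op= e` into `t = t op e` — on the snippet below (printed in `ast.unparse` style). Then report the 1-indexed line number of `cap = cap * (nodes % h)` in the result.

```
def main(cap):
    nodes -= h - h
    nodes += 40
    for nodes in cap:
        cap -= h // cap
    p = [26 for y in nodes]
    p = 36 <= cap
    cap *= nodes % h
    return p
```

10

Transformed code:
def main(cap):
    nodes = nodes - (h - h)
    nodes = nodes + 40
    for nodes in cap:
        cap = cap - h // cap
    p = []
    for y in nodes:
        p.append(26)
    p = 36 <= cap
    cap = cap * (nodes % h)
    return p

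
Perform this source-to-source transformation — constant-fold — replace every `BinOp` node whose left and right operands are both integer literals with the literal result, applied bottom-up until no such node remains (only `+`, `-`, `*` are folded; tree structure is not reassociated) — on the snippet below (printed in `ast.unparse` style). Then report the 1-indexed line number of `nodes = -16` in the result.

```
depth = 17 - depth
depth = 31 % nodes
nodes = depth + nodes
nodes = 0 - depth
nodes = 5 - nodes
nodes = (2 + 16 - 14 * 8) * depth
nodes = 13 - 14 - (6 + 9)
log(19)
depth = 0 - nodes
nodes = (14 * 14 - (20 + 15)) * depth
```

Transformed code:
depth = 17 - depth
depth = 31 % nodes
nodes = depth + nodes
nodes = 0 - depth
nodes = 5 - nodes
nodes = -94 * depth
nodes = -16
log(19)
depth = 0 - nodes
nodes = 161 * depth

7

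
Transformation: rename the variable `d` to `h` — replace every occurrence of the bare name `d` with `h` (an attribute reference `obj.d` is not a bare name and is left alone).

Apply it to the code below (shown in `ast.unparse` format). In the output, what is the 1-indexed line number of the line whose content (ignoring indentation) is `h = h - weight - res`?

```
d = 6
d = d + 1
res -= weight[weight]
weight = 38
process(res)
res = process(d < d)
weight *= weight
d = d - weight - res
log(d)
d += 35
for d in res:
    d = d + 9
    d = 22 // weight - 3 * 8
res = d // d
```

8

Transformed code:
h = 6
h = h + 1
res -= weight[weight]
weight = 38
process(res)
res = process(h < h)
weight *= weight
h = h - weight - res
log(h)
h += 35
for h in res:
    h = h + 9
    h = 22 // weight - 3 * 8
res = h // h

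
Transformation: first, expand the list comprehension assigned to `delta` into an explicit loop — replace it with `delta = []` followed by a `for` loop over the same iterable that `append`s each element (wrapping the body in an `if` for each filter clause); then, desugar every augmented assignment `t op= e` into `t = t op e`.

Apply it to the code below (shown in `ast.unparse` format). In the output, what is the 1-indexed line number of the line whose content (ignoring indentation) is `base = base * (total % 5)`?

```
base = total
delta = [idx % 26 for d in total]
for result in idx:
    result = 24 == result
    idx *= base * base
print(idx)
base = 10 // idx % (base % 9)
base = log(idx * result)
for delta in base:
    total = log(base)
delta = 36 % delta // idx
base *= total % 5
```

14

Transformed code:
base = total
delta = []
for d in total:
    delta.append(idx % 26)
for result in idx:
    result = 24 == result
    idx = idx * (base * base)
print(idx)
base = 10 // idx % (base % 9)
base = log(idx * result)
for delta in base:
    total = log(base)
delta = 36 % delta // idx
base = base * (total % 5)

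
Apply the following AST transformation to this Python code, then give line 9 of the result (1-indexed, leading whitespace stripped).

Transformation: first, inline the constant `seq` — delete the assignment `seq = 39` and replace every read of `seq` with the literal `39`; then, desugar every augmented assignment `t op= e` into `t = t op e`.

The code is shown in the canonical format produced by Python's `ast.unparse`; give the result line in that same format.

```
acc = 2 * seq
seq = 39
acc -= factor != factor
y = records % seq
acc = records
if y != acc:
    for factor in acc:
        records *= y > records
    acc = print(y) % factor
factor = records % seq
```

factor = records % 39

Transformed code:
acc = 2 * 39
acc = acc - (factor != factor)
y = records % 39
acc = records
if y != acc:
    for factor in acc:
        records = records * (y > records)
    acc = print(y) % factor
factor = records % 39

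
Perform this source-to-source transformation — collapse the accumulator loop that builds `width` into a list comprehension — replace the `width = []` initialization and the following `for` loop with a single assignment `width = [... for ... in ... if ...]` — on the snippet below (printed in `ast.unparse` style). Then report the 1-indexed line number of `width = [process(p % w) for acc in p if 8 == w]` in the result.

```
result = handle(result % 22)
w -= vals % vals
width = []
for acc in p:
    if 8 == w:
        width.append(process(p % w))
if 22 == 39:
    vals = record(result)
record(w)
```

3

Transformed code:
result = handle(result % 22)
w -= vals % vals
width = [process(p % w) for acc in p if 8 == w]
if 22 == 39:
    vals = record(result)
record(w)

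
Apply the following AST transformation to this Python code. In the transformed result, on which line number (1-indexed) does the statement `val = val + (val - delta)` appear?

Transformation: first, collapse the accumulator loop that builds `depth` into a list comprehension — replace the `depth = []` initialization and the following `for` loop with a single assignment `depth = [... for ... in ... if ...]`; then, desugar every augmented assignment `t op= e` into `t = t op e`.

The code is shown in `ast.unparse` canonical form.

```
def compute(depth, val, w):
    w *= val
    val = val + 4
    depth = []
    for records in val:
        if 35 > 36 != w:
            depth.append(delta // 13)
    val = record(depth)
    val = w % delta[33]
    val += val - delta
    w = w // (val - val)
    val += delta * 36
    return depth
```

Transformed code:
def compute(depth, val, w):
    w = w * val
    val = val + 4
    depth = [delta // 13 for records in val if 35 > 36 != w]
    val = record(depth)
    val = w % delta[33]
    val = val + (val - delta)
    w = w // (val - val)
    val = val + delta * 36
    return depth

7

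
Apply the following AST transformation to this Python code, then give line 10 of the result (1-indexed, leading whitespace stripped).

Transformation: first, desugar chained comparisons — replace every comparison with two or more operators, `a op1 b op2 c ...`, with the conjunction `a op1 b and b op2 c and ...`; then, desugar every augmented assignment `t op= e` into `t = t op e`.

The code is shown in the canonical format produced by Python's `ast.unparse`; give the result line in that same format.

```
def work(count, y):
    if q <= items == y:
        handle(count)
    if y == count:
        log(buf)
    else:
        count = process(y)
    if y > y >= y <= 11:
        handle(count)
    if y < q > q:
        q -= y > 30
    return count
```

if y < q and q > q:

Transformed code:
def work(count, y):
    if q <= items and items == y:
        handle(count)
    if y == count:
        log(buf)
    else:
        count = process(y)
    if y > y and y >= y and (y <= 11):
        handle(count)
    if y < q and q > q:
        q = q - (y > 30)
    return count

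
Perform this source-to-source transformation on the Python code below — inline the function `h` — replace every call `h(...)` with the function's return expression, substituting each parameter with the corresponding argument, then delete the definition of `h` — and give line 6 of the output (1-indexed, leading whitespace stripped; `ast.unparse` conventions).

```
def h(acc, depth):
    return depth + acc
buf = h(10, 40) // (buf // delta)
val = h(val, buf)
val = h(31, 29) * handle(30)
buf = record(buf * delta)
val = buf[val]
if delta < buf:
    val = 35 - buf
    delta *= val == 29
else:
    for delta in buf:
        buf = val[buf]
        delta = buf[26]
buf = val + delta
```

Transformed code:
buf = (40 + 10) // (buf // delta)
val = buf + val
val = (29 + 31) * handle(30)
buf = record(buf * delta)
val = buf[val]
if delta < buf:
    val = 35 - buf
    delta *= val == 29
else:
    for delta in buf:
        buf = val[buf]
        delta = buf[26]
buf = val + delta

if delta < buf:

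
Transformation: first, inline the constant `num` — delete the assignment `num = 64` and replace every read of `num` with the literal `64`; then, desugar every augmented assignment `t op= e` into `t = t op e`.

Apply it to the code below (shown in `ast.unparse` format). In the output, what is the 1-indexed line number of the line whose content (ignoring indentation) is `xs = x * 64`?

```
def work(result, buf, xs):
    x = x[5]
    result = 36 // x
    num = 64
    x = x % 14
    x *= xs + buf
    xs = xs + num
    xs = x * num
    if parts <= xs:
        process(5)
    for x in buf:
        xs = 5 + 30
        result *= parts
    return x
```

Transformed code:
def work(result, buf, xs):
    x = x[5]
    result = 36 // x
    x = x % 14
    x = x * (xs + buf)
    xs = xs + 64
    xs = x * 64
    if parts <= xs:
        process(5)
    for x in buf:
        xs = 5 + 30
        result = result * parts
    return x

7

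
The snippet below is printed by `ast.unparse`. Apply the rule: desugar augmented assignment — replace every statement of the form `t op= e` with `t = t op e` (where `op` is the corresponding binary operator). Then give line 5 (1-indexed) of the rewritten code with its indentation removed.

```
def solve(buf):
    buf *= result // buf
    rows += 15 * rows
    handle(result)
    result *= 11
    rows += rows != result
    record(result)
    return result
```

result = result * 11

Transformed code:
def solve(buf):
    buf = buf * (result // buf)
    rows = rows + 15 * rows
    handle(result)
    result = result * 11
    rows = rows + (rows != result)
    record(result)
    return result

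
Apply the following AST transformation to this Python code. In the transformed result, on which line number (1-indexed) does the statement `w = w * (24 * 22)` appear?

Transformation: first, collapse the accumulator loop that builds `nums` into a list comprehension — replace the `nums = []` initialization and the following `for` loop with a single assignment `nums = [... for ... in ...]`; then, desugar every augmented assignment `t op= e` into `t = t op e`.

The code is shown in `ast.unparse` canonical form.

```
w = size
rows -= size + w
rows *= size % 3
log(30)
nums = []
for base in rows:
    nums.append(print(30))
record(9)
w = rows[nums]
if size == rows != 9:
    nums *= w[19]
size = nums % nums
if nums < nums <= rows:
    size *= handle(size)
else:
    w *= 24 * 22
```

14

Transformed code:
w = size
rows = rows - (size + w)
rows = rows * (size % 3)
log(30)
nums = [print(30) for base in rows]
record(9)
w = rows[nums]
if size == rows != 9:
    nums = nums * w[19]
size = nums % nums
if nums < nums <= rows:
    size = size * handle(size)
else:
    w = w * (24 * 22)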